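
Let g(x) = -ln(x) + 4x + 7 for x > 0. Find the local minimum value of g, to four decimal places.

9.3863

g'(x) = -1/x + 4 = 0 gives x = 1/4.
g''(x) = 1/x², which is positive for x > 0, so this is a local minimum.
g(1/4) = -1·ln(1/4) + 1 + 7 ≈ 9.3863.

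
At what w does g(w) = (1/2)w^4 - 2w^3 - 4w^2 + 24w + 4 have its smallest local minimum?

Critical points: g'(w) = 2w^3 - 6w^2 - 8w + 24 vanishes at w = -2, 2, 3.
g''(w) = 6w^2 - 12w - 8. g''(-2) = 40 > 0 ⇒ local minimum; g''(2) = -8 < 0 ⇒ local maximum; g''(3) = 10 > 0 ⇒ local minimum.
So the smallest local minimum value is g(-2) = -36.

-2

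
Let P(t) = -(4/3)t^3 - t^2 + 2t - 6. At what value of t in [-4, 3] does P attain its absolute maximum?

Differentiating, P'(t) = -4t^2 - 2t + 2; which vanishes at t = -1 and t = 1/2.
Candidates: P(-4) = 166/3,  P(-1) = -23/3,  P(1/2) = -65/12,  P(3) = -45.
So the maximum is P(-4) = 166/3.

-4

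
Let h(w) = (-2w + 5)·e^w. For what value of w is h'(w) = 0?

3/2

By the product rule, h'(w) = (-2w + 3)·e^w. Since e^w > 0, the only critical point is w = 3/2.
h''(3/2) has the same sign as -2 < 0, so this is a local maximum.
h(3/2) = (2)·e^(3/2) ≈ 8.9634.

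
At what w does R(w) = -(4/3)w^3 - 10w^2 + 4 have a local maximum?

0

R'(w) = -4w^2 - 20w. Setting R'(w) = 0 gives w ∈ {-5, 0}.
Second-derivative test with R''(w) = -8w - 20: R''(-5) = 20 > 0 ⇒ local minimum; R''(0) = -20 < 0 ⇒ local maximum.
Thus R has its local maximum at w = 0, with value 4.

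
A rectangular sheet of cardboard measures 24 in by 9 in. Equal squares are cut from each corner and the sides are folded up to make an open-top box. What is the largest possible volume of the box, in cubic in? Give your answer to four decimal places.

With cut size x, the volume is V(x) = x(24 − 2x)(9 − 2x) for 0 < x < 4.5.
V'(x) = 12x^2 − 132x + 216. Setting V'(x) = 0 gives x ≈ 2.0000 (the root in (0, 4.5)).
V''(x) = 24x − 132 is negative there, so this is the maximum; V ≈ 200.0000.

200.0000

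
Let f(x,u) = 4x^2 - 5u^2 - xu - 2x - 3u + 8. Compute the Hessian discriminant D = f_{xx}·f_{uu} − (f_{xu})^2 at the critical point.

∂f/∂x = 8x - u - 2 = 0 and ∂f/∂u = -x - 10u - 3 = 0, so (x, u) = (17/81, -26/81).
The Hessian has f_{xx} = 8, f_{uu} = -10, f_{xu} = -1, giving D = -81 < 0, so the point is a saddle point.
D = (8)·(-10) − (-1)^2 = -81.

-81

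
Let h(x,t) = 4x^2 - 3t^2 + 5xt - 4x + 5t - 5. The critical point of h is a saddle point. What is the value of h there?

∂h/∂x = 8x + 5t - 4 = 0 and ∂h/∂t = 5x - 6t + 5 = 0, so (x, t) = (-1/73, 60/73).
The Hessian has h_{xx} = 8, h_{tt} = -6, h_{xt} = 5, giving D = -73 < 0, so the point is a saddle point.
h(-1/73, 60/73) = -213/73.

-213/73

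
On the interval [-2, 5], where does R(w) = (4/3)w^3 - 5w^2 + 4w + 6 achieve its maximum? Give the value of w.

The derivative is 4w^2 - 10w + 4, which vanishes at w = 1/2 and w = 2.
Compare values at every candidate in [-2, 5]: R(-2) = -98/3; R(1/2) = 83/12; R(2) = 14/3; R(5) = 203/3.
Hence the absolute maximum is 203/3 at w = 5.

5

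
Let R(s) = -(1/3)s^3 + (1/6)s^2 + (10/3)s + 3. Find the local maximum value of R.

23/3

Critical points: R'(s) = -s^2 + (1/3)s + 10/3 vanishes at s = -5/3, 2.
R''(s) = -2s + 1/3. R''(-5/3) = 11/3 > 0 ⇒ local minimum; R''(2) = -11/3 < 0 ⇒ local maximum.
The local maximum is R(2) = 23/3.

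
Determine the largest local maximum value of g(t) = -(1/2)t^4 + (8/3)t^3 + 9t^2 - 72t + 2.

Critical points: g'(t) = -2t^3 + 8t^2 + 18t - 72 vanishes at t = -3, 3, 4.
Since g''(t) = -6t^2 + 16t + 18, we get g''(-3) = -84 < 0 ⇒ local maximum; g''(3) = 12 > 0 ⇒ local minimum; g''(4) = -14 < 0 ⇒ local maximum.
The largest local maximum is g(-3) = 373/2.

373/2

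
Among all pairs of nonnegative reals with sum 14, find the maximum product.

With x + y = 14, the product is P(x) = x(14 − x).
P'(x) = 14 − 2x = 0 gives x = 7; P'' = −2 < 0, so this is the maximum.
P = 7·7 = 49.

49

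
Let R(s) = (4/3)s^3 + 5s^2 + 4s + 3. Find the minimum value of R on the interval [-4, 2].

-55/3

The derivative is 4s^2 + 10s + 4, which vanishes at s = -2 and s = -1/2.
Candidates: R(-4) = -55/3,  R(-2) = 13/3,  R(-1/2) = 25/12,  R(2) = 125/3.
Hence the absolute minimum is -55/3 at s = -4.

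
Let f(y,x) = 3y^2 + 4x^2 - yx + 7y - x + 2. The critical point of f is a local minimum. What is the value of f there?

∂f/∂y = 6y - x + 7 = 0 and ∂f/∂x = -y + 8x - 1 = 0, so (y, x) = (-55/47, -1/47).
The Hessian has f_{yy} = 6, f_{xx} = 8, f_{yx} = -1, giving D = 47 > 0 with f_{yy} > 0, so the point is a local minimum.
f(-55/47, -1/47) = -98/47.

-98/47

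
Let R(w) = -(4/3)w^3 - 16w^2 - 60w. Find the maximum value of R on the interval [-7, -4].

280/3

The derivative is -4w^2 - 32w - 60, whose only zero in [-7, -4] is w = -5.
Candidates: R(-7) = 280/3, R(-5) = 200/3, R(-4) = 208/3.
Hence the absolute maximum is 280/3 at w = -7.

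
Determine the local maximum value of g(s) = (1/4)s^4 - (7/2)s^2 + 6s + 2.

19/4

g'(s) = s^3 - 7s + 6 = 0 at s = -3, 1, 2.
Second-derivative test with g''(s) = 3s^2 - 7: g''(-3) = 20 > 0 ⇒ local minimum; g''(1) = -4 < 0 ⇒ local maximum; g''(2) = 5 > 0 ⇒ local minimum.
So the local maximum value is g(1) = 19/4.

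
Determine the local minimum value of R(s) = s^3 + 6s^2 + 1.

1

Critical points: R'(s) = 3s^2 + 12s vanishes at s = -4, 0.
R''(s) = 6s + 12. R''(-4) = -12 < 0 ⇒ local maximum; R''(0) = 12 > 0 ⇒ local minimum.
The local minimum is R(0) = 1.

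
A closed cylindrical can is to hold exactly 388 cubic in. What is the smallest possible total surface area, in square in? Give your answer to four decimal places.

With radius r and height h, πr²h = 388 so h = 388/(πr²), and S(r) = 2πr² + 2πrh = 2πr² + 2·388/r.
S'(r) = 4πr − 2·388/r² = 0 ⇒ r³ = 388/(2π), so r ≈ 3.9526 and h = 2r ≈ 7.9052.
S''(r) = 4π + 4·388/r³ > 0, so this is the minimum; S ≈ 294.4890.

294.4890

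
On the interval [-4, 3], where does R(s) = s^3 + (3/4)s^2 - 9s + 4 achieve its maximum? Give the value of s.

Differentiating, R'(s) = 3s^2 + (3/2)s - 9; which vanishes at s = -2 and s = 3/2.
Compare values at every candidate in [-4, 3]: R(-4) = -12; R(-2) = 17; R(3/2) = -71/16; R(3) = 43/4.
Hence the absolute maximum is 17 at s = -2.

-2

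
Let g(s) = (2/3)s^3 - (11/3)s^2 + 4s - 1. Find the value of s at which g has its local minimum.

3

Critical points: g'(s) = 2s^2 - (22/3)s + 4 vanishes at s = 2/3, 3.
g''(s) = 4s - 22/3. g''(2/3) = -14/3 < 0 ⇒ local maximum; g''(3) = 14/3 > 0 ⇒ local minimum.
So the local minimum value is g(3) = -4.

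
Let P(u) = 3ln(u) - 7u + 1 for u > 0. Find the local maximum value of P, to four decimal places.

-4.5419

P'(u) = 3/u − 7 = 0 gives u = 3/7.
P''(u) = -3/u², which is negative for u > 0, so this is a local maximum.
P(3/7) = 3·ln(3/7) - 3 + 1 ≈ -4.5419.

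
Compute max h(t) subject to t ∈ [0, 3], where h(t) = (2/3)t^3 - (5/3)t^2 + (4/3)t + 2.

9

h'(t) = 2t^2 - (10/3)t + 4/3, which vanishes at t = 2/3 and t = 1.
Evaluating at the critical points and endpoints: h(0) = 2,  h(2/3) = 190/81,  h(1) = 7/3,  h(3) = 9.
The maximum over the interval is 9, attained at t = 3.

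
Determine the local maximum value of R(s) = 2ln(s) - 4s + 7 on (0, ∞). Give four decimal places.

3.6137

R'(s) = 2/s − 4 = 0 gives s = 1/2.
R''(s) = -2/s², which is negative for s > 0, so this is a local maximum.
R(1/2) = 2·ln(1/2) - 2 + 7 ≈ 3.6137.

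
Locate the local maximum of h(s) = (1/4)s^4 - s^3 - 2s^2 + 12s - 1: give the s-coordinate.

2

h'(s) = s^3 - 3s^2 - 4s + 12. Setting h'(s) = 0 gives s ∈ {-2, 2, 3}.
Second-derivative test with h''(s) = 3s^2 - 6s - 4: h''(-2) = 20 > 0 ⇒ local minimum; h''(2) = -4 < 0 ⇒ local maximum; h''(3) = 5 > 0 ⇒ local minimum.
So the local maximum value is h(2) = 11.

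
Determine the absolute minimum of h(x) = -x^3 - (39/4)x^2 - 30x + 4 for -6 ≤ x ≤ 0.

4

The derivative is -3x^2 - (39/2)x - 30, which vanishes at x = -4 and x = -5/2.
Evaluating at the critical points and endpoints: h(-6) = 49, h(-4) = 32, h(-5/2) = 539/16, h(0) = 4.
The minimum over the interval is 4, attained at x = 0.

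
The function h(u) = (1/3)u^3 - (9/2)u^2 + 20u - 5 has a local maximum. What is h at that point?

Critical points: h'(u) = u^2 - 9u + 20 vanishes at u = 4, 5.
h''(u) = 2u - 9. h''(4) = -1 < 0 ⇒ local maximum; h''(5) = 1 > 0 ⇒ local minimum.
Thus h has its local maximum at u = 4, with value 73/3.

73/3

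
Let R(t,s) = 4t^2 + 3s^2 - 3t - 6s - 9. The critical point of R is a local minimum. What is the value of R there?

∂R/∂t = 8t - 3 = 0 and ∂R/∂s = 6s - 6 = 0, so (t, s) = (3/8, 1).
The Hessian has R_{tt} = 8, R_{ss} = 6, R_{ts} = 0, giving D = 48 > 0 with R_{tt} > 0, so the point is a local minimum.
R(3/8, 1) = -201/16.

-201/16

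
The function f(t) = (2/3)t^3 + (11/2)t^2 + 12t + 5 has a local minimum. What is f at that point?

-23/8

f'(t) = 2t^2 + 11t + 12 = 0 at t = -4, -3/2.
Since f''(t) = 4t + 11, we get f''(-4) = -5 < 0 ⇒ local maximum; f''(-3/2) = 5 > 0 ⇒ local minimum.
The local minimum is f(-3/2) = -23/8.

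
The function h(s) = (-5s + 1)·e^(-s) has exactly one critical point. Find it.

6/5

h'(s) = (-5)·e^(-s) + (-5s + 1)·(-1)·e^(-s) = (5s - 6)·e^(-s). Since e^(-s) > 0, the only critical point is s = 6/5.
h''(6/5) has the same sign as 5 > 0, so this is a local minimum.
h(6/5) = (-5)·e^(-6/5) ≈ -1.5060.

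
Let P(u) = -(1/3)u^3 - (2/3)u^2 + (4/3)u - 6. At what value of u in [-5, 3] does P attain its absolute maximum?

-5

Differentiating, P'(u) = -u^2 - (4/3)u + 4/3; which vanishes at u = -2 and u = 2/3.
Compare values at every candidate in [-5, 3]: P(-5) = 37/3; P(-2) = -26/3; P(2/3) = -446/81; P(3) = -17.
So the maximum is P(-5) = 37/3.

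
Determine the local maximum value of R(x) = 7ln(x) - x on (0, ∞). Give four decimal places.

R'(x) = 7/x − 1 = 0 gives x = 7.
R''(x) = -7/x², which is negative for x > 0, so this is a local maximum.
R(7) = 7·ln(7) - 7 ≈ 6.6214.

6.6214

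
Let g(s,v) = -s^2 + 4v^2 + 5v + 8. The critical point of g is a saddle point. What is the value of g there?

103/16

∂g/∂s = -2s = 0 and ∂g/∂v = 8v + 5 = 0, so (s, v) = (0, -5/8).
The Hessian has g_{ss} = -2, g_{vv} = 8, g_{sv} = 0, giving D = -16 < 0, so the point is a saddle point.
g(0, -5/8) = 103/16.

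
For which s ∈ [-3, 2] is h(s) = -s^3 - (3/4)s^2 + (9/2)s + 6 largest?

-3

h'(s) = -3s^2 - (3/2)s + 9/2, which vanishes at s = -3/2 and s = 1.
Evaluating at the critical points and endpoints: h(-3) = 51/4; h(-3/2) = 15/16; h(1) = 35/4; h(2) = 4.
The maximum over the interval is 51/4, attained at s = -3.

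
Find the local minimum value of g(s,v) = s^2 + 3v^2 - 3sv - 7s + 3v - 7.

∂g/∂s = 2s - 3v - 7 = 0 and ∂g/∂v = -3s + 6v + 3 = 0, so (s, v) = (11, 5).
The Hessian has g_{ss} = 2, g_{vv} = 6, g_{sv} = -3, giving D = 3 > 0 with g_{ss} > 0, so the point is a local minimum.
g(11, 5) = -38.

-38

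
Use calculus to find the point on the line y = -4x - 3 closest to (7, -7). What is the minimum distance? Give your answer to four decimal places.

5.8209

Minimize D(x)^2 = (x - 7)^2 + (-4x + 4)^2.
d/dx[D^2] = 2(x - 7) + 2·(-4)·(-4x + 4) = 0 ⇒ x = 23/17.
Then y = -143/17 and the distance is √(576/17) ≈ 5.8209.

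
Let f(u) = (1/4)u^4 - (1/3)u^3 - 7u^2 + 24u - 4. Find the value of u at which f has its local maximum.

2

f'(u) = u^3 - u^2 - 14u + 24 = 0 at u = -4, 2, 3.
f''(u) = 3u^2 - 2u - 14. f''(-4) = 42 > 0 ⇒ local minimum; f''(2) = -6 < 0 ⇒ local maximum; f''(3) = 7 > 0 ⇒ local minimum.
The local maximum is f(2) = 52/3.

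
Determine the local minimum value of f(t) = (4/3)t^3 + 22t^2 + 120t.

-650/3

Critical points: f'(t) = 4t^2 + 44t + 120 vanishes at t = -6, -5.
Second-derivative test with f''(t) = 8t + 44: f''(-6) = -4 < 0 ⇒ local maximum; f''(-5) = 4 > 0 ⇒ local minimum.
So the local minimum value is f(-5) = -650/3.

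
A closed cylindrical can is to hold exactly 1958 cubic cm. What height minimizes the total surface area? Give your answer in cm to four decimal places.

13.5594

With radius r and height h, πr²h = 1958 so h = 1958/(πr²), and S(r) = 2πr² + 2πrh = 2πr² + 2·1958/r.
S'(r) = 4πr − 2·1958/r² = 0 ⇒ r³ = 1958/(2π), so r ≈ 6.7797 and h = 2r ≈ 13.5594.
S''(r) = 4π + 4·1958/r³ > 0, so this is the minimum; S ≈ 866.4091.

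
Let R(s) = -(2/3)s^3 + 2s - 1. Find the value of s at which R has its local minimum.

Critical points: R'(s) = -2s^2 + 2 vanishes at s = -1, 1.
R''(s) = -4s. R''(-1) = 4 > 0 ⇒ local minimum; R''(1) = -4 < 0 ⇒ local maximum.
The local minimum is R(-1) = -7/3.

-1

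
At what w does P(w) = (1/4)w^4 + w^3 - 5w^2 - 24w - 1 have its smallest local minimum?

3

P'(w) = w^3 + 3w^2 - 10w - 24. Setting P'(w) = 0 gives w ∈ {-4, -2, 3}.
Second-derivative test with P''(w) = 3w^2 + 6w - 10: P''(-4) = 14 > 0 ⇒ local minimum; P''(-2) = -10 < 0 ⇒ local maximum; P''(3) = 35 > 0 ⇒ local minimum.
Thus P has its smallest local minimum at w = 3, with value -283/4.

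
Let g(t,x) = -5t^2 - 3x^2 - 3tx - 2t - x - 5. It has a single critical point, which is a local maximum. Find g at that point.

∂g/∂t = -10t - 3x - 2 = 0 and ∂g/∂x = -3t - 6x - 1 = 0, so (t, x) = (-3/17, -4/51).
The Hessian has g_{tt} = -10, g_{xx} = -6, g_{tx} = -3, giving D = 51 > 0 with g_{tt} < 0, so the point is a local maximum.
g(-3/17, -4/51) = -244/51.

-244/51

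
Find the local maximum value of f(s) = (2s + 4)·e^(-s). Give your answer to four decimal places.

5.4366

By the product rule, f'(s) = (-2s - 2)·e^(-s). Since e^(-s) > 0, the only critical point is s = -1.
f''(-1) has the same sign as -2 < 0, so this is a local maximum.
f(-1) = (2)·e^(1) ≈ 5.4366.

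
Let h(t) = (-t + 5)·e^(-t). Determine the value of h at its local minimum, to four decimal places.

Differentiating with the product rule gives h'(t) = (t - 6)·e^(-t). Since e^(-t) > 0, the only critical point is t = 6.
h''(6) has the same sign as 1 > 0, so this is a local minimum.
h(6) = (-1)·e^(-6) ≈ -0.0025.

-0.0025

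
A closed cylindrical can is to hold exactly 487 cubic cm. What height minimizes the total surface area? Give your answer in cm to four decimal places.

8.5273

With radius r and height h, πr²h = 487 so h = 487/(πr²), and S(r) = 2πr² + 2πrh = 2πr² + 2·487/r.
S'(r) = 4πr − 2·487/r² = 0 ⇒ r³ = 487/(2π), so r ≈ 4.2637 and h = 2r ≈ 8.5273.
S''(r) = 4π + 4·487/r³ > 0, so this is the minimum; S ≈ 342.6630.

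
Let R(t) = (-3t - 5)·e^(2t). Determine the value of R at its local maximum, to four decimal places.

0.0197

Differentiating with the product rule gives R'(t) = (-6t - 13)·e^(2t). Since e^(2t) > 0, the only critical point is t = -13/6.
R''(-13/6) has the same sign as -6 < 0, so this is a local maximum.
R(-13/6) = (3/2)·e^(-13/3) ≈ 0.0197.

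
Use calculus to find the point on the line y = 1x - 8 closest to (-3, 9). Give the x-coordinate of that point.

Minimize D(x)^2 = (x + 3)^2 + (x - 17)^2.
d/dx[D^2] = 2(x + 3) + 2·1·(x - 17) = 0 ⇒ x = 7.
Then y = -1 and the distance is √(200) ≈ 14.1421.

7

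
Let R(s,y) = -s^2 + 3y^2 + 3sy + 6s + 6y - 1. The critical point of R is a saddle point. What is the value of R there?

∂R/∂s = -2s + 3y + 6 = 0 and ∂R/∂y = 3s + 6y + 6 = 0, so (s, y) = (6/7, -10/7).
The Hessian has R_{ss} = -2, R_{yy} = 6, R_{sy} = 3, giving D = -21 < 0, so the point is a saddle point.
R(6/7, -10/7) = -19/7.

-19/7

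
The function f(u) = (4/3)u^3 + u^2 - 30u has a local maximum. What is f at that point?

f'(u) = 4u^2 + 2u - 30 = 0 at u = -3, 5/2.
Second-derivative test with f''(u) = 8u + 2: f''(-3) = -22 < 0 ⇒ local maximum; f''(5/2) = 22 > 0 ⇒ local minimum.
The local maximum is f(-3) = 63.

63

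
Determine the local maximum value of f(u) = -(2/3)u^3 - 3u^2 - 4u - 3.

-4/3

f'(u) = -2u^2 - 6u - 4 = 0 at u = -2, -1.
Since f''(u) = -4u - 6, we get f''(-2) = 2 > 0 ⇒ local minimum; f''(-1) = -2 < 0 ⇒ local maximum.
Thus f has its local maximum at u = -1, with value -4/3.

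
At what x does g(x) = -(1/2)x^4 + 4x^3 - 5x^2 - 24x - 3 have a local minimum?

g'(x) = -2x^3 + 12x^2 - 10x - 24. Setting g'(x) = 0 gives x ∈ {-1, 3, 4}.
Second-derivative test with g''(x) = -6x^2 + 24x - 10: g''(-1) = -40 < 0 ⇒ local maximum; g''(3) = 8 > 0 ⇒ local minimum; g''(4) = -10 < 0 ⇒ local maximum.
So the local minimum value is g(3) = -105/2.

3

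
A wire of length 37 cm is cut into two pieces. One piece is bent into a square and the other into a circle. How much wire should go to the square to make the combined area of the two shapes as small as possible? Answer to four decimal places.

20.7237

Let x be the length used for the square. Square side x/4; circle radius (37−x)/(2π).
A(x) = (x/4)² + π·((37−x)/(2π))² = x²/16 + (37−x)²/(4π) for 0 ≤ x ≤ 37. A'(x) = x/8 − (37−x)/(2π) = 0 gives x = 4·37/(π+4) ≈ 20.7237.
A'' = 1/8 + 1/(2π) > 0, so this gives the minimum combined area; x ≈ 20.7237 cm to the square.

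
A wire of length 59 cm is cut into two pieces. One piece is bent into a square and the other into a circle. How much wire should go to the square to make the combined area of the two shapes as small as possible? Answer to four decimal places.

Let x be the length used for the square. Square side x/4; circle radius (59−x)/(2π).
A(x) = (x/4)² + π·((59−x)/(2π))² = x²/16 + (59−x)²/(4π) for 0 ≤ x ≤ 59. A'(x) = x/8 − (59−x)/(2π) = 0 gives x = 4·59/(π+4) ≈ 33.0459.
A'' = 1/8 + 1/(2π) > 0, so this gives the minimum combined area; x ≈ 33.0459 cm to the square.

33.0459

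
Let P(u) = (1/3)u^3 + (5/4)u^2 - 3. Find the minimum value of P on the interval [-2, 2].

Differentiating, P'(u) = u^2 + (5/2)u; whose only zero in [-2, 2] is u = 0.
Evaluating at the critical points and endpoints: P(-2) = -2/3, P(0) = -3, P(2) = 14/3.
The minimum over the interval is -3, attained at u = 0.

-3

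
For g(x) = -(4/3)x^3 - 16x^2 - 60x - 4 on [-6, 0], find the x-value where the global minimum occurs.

0

The derivative is -4x^2 - 32x - 60, which vanishes at x = -5 and x = -3.
Candidates: g(-6) = 68,  g(-5) = 188/3,  g(-3) = 68,  g(0) = -4.
So the minimum is g(0) = -4.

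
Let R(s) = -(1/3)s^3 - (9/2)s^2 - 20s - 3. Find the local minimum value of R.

157/6

Critical points: R'(s) = -s^2 - 9s - 20 vanishes at s = -5, -4.
Second-derivative test with R''(s) = -2s - 9: R''(-5) = 1 > 0 ⇒ local minimum; R''(-4) = -1 < 0 ⇒ local maximum.
The local minimum is R(-5) = 157/6.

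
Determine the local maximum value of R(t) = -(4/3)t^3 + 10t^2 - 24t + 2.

-16

Critical points: R'(t) = -4t^2 + 20t - 24 vanishes at t = 2, 3.
Second-derivative test with R''(t) = -8t + 20: R''(2) = 4 > 0 ⇒ local minimum; R''(3) = -4 < 0 ⇒ local maximum.
So the local maximum value is R(3) = -16.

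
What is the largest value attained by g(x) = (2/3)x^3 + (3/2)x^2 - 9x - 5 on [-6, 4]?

77/3

The derivative is 2x^2 + 3x - 9, which vanishes at x = -3 and x = 3/2.
Compare values at every candidate in [-6, 4]: g(-6) = -41, g(-3) = 35/2, g(3/2) = -103/8, g(4) = 77/3.
So the maximum is g(4) = 77/3.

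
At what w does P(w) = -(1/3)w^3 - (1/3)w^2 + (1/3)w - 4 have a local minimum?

P'(w) = -w^2 - (2/3)w + 1/3. Setting P'(w) = 0 gives w ∈ {-1, 1/3}.
Second-derivative test with P''(w) = -2w - 2/3: P''(-1) = 4/3 > 0 ⇒ local minimum; P''(1/3) = -4/3 < 0 ⇒ local maximum.
Thus P has its local minimum at w = -1, with value -13/3.

-1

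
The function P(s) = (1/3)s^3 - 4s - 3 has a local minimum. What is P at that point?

Critical points: P'(s) = s^2 - 4 vanishes at s = -2, 2.
P''(s) = 2s. P''(-2) = -4 < 0 ⇒ local maximum; P''(2) = 4 > 0 ⇒ local minimum.
So the local minimum value is P(2) = -25/3.

-25/3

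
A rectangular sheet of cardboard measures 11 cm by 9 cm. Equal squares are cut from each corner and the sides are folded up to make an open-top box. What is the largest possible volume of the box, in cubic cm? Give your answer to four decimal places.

With cut size x, the volume is V(x) = x(11 − 2x)(9 − 2x) for 0 < x < 4.5.
V'(x) = 12x^2 − 80x + 99. Setting V'(x) = 0 gives x ≈ 1.6419 (the root in (0, 4.5)).
V''(x) = 24x − 80 is negative there, so this is the maximum; V ≈ 72.4198.

72.4198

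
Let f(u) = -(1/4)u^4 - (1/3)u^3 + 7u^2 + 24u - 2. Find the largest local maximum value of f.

362/3

f'(u) = -u^3 - u^2 + 14u + 24 = 0 at u = -3, -2, 4.
Since f''(u) = -3u^2 - 2u + 14, we get f''(-3) = -7 < 0 ⇒ local maximum; f''(-2) = 6 > 0 ⇒ local minimum; f''(4) = -42 < 0 ⇒ local maximum.
The largest local maximum is f(4) = 362/3.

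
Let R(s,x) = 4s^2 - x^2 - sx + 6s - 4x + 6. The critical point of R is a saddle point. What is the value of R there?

106/17

∂R/∂s = 8s - x + 6 = 0 and ∂R/∂x = -s - 2x - 4 = 0, so (s, x) = (-16/17, -26/17).
The Hessian has R_{ss} = 8, R_{xx} = -2, R_{sx} = -1, giving D = -17 < 0, so the point is a saddle point.
R(-16/17, -26/17) = 106/17.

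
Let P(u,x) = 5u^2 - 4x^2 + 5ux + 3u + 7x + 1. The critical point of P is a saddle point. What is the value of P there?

∂P/∂u = 10u + 5x + 3 = 0 and ∂P/∂x = 5u - 8x + 7 = 0, so (u, x) = (-59/105, 11/21).
The Hessian has P_{uu} = 10, P_{xx} = -8, P_{ux} = 5, giving D = -105 < 0, so the point is a saddle point.
P(-59/105, 11/21) = 209/105.

209/105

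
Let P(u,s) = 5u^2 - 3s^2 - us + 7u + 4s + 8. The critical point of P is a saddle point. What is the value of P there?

449/61

∂P/∂u = 10u - s + 7 = 0 and ∂P/∂s = -u - 6s + 4 = 0, so (u, s) = (-38/61, 47/61).
The Hessian has P_{uu} = 10, P_{ss} = -6, P_{us} = -1, giving D = -61 < 0, so the point is a saddle point.
P(-38/61, 47/61) = 449/61.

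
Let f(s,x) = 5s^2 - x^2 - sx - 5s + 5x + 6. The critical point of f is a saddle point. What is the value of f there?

67/7

∂f/∂s = 10s - x - 5 = 0 and ∂f/∂x = -s - 2x + 5 = 0, so (s, x) = (5/7, 15/7).
The Hessian has f_{ss} = 10, f_{xx} = -2, f_{sx} = -1, giving D = -21 < 0, so the point is a saddle point.
f(5/7, 15/7) = 67/7.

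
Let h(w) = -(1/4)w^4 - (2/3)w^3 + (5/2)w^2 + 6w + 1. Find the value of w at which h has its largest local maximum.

h'(w) = -w^3 - 2w^2 + 5w + 6 = 0 at w = -3, -1, 2.
h''(w) = -3w^2 - 4w + 5. h''(-3) = -10 < 0 ⇒ local maximum; h''(-1) = 6 > 0 ⇒ local minimum; h''(2) = -15 < 0 ⇒ local maximum.
Thus h has its largest local maximum at w = 2, with value 41/3.

2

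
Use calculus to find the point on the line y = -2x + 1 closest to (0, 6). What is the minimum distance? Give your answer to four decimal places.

2.2361

Minimize D(x)^2 = (x + 0)^2 + (-2x - 5)^2.
d/dx[D^2] = 2(x + 0) + 2·(-2)·(-2x - 5) = 0 ⇒ x = -2.
Then y = 5 and the distance is √(5) ≈ 2.2361.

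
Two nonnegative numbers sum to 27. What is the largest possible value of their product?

729/4

With x + y = 27, the product is P(x) = x(27 − x).
P'(x) = 27 − 2x = 0 gives x = 27/2; P'' = −2 < 0, so this is the maximum.
P = 27/2·27/2 = 729/4.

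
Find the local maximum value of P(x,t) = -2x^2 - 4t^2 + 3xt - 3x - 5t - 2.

85/23

∂P/∂x = -4x + 3t - 3 = 0 and ∂P/∂t = 3x - 8t - 5 = 0, so (x, t) = (-39/23, -29/23).
The Hessian has P_{xx} = -4, P_{tt} = -8, P_{xt} = 3, giving D = 23 > 0 with P_{xx} < 0, so the point is a local maximum.
P(-39/23, -29/23) = 85/23.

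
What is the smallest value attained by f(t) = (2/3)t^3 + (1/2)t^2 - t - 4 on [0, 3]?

Differentiating, f'(t) = 2t^2 + t - 1; whose only zero in [0, 3] is t = 1/2.
Compare values at every candidate in [0, 3]: f(0) = -4; f(1/2) = -103/24; f(3) = 31/2.
Hence the absolute minimum is -103/24 at t = 1/2.

-103/24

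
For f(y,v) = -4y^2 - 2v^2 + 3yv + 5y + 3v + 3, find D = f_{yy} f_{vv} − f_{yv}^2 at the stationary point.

∂f/∂y = -8y + 3v + 5 = 0 and ∂f/∂v = 3y - 4v + 3 = 0, so (y, v) = (29/23, 39/23).
The Hessian has f_{yy} = -8, f_{vv} = -4, f_{yv} = 3, giving D = 23 > 0 with f_{yy} < 0, so the point is a local maximum.
D = (-8)·(-4) − (3)^2 = 23.

23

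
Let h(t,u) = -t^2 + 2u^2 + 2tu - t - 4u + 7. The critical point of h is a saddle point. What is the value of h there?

31/6

∂h/∂t = -2t + 2u - 1 = 0 and ∂h/∂u = 2t + 4u - 4 = 0, so (t, u) = (1/3, 5/6).
The Hessian has h_{tt} = -2, h_{uu} = 4, h_{tu} = 2, giving D = -12 < 0, so the point is a saddle point.
h(1/3, 5/6) = 31/6.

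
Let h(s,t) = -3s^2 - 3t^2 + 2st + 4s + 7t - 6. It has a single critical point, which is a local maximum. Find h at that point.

59/32

∂h/∂s = -6s + 2t + 4 = 0 and ∂h/∂t = 2s - 6t + 7 = 0, so (s, t) = (19/16, 25/16).
The Hessian has h_{ss} = -6, h_{tt} = -6, h_{st} = 2, giving D = 32 > 0 with h_{ss} < 0, so the point is a local maximum.
h(19/16, 25/16) = 59/32.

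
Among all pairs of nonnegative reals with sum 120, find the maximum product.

3600

With x + y = 120, the product is P(x) = x(120 − x).
P'(x) = 120 − 2x = 0 gives x = 60; P'' = −2 < 0, so this is the maximum.
P = 60·60 = 3600.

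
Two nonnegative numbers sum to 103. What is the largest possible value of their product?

With x + y = 103, the product is P(x) = x(103 − x).
P'(x) = 103 − 2x = 0 gives x = 103/2; P'' = −2 < 0, so this is the maximum.
P = 103/2·103/2 = 10609/4.

10609/4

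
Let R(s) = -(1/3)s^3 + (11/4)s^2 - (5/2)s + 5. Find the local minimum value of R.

R'(s) = -s^2 + (11/2)s - 5/2 = 0 at s = 1/2, 5.
R''(s) = -2s + 11/2. R''(1/2) = 9/2 > 0 ⇒ local minimum; R''(5) = -9/2 < 0 ⇒ local maximum.
So the local minimum value is R(1/2) = 211/48.

211/48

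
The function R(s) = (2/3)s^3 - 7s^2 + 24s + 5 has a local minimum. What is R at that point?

Critical points: R'(s) = 2s^2 - 14s + 24 vanishes at s = 3, 4.
Since R''(s) = 4s - 14, we get R''(3) = -2 < 0 ⇒ local maximum; R''(4) = 2 > 0 ⇒ local minimum.
So the local minimum value is R(4) = 95/3.

95/3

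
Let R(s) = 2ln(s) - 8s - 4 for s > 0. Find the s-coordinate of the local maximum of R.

R'(s) = 2/s − 8 = 0 gives s = 1/4.
R''(s) = -2/s², which is negative for s > 0, so this is a local maximum.
R(1/4) = 2·ln(1/4) - 2 - 4 ≈ -8.7726.

1/4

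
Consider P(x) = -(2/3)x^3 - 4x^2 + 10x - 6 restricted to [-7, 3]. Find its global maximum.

-2/3

The derivative is -2x^2 - 8x + 10, which vanishes at x = -5 and x = 1.
Evaluating at the critical points and endpoints: P(-7) = -130/3,  P(-5) = -218/3,  P(1) = -2/3,  P(3) = -30.
The maximum over the interval is -2/3, attained at x = 1.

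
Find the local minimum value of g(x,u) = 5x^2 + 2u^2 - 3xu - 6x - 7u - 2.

-505/31

∂g/∂x = 10x - 3u - 6 = 0 and ∂g/∂u = -3x + 4u - 7 = 0, so (x, u) = (45/31, 88/31).
The Hessian has g_{xx} = 10, g_{uu} = 4, g_{xu} = -3, giving D = 31 > 0 with g_{xx} > 0, so the point is a local minimum.
g(45/31, 88/31) = -505/31.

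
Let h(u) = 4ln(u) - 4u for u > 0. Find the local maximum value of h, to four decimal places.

h'(u) = 4/u − 4 = 0 gives u = 1.
h''(u) = -4/u², which is negative for u > 0, so this is a local maximum.
h(1) = 4·ln(1) - 4 ≈ -4.0000.

-4.0000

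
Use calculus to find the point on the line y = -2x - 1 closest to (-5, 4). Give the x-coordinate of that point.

Minimize D(x)^2 = (x + 5)^2 + (-2x - 5)^2.
d/dx[D^2] = 2(x + 5) + 2·(-2)·(-2x - 5) = 0 ⇒ x = -3.
Then y = 5 and the distance is √(5) ≈ 2.2361.

-3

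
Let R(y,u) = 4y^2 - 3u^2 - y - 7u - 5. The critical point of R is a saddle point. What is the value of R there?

∂R/∂y = 8y - 1 = 0 and ∂R/∂u = -6u - 7 = 0, so (y, u) = (1/8, -7/6).
The Hessian has R_{yy} = 8, R_{uu} = -6, R_{yu} = 0, giving D = -48 < 0, so the point is a saddle point.
R(1/8, -7/6) = -47/48.

-47/48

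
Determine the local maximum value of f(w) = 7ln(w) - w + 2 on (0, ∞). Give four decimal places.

f'(w) = 7/w − 1 = 0 gives w = 7.
f''(w) = -7/w², which is negative for w > 0, so this is a local maximum.
f(7) = 7·ln(7) - 7 + 2 ≈ 8.6214.

8.6214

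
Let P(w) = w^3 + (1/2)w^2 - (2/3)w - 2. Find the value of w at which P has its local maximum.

P'(w) = 3w^2 + w - 2/3 = 0 at w = -2/3, 1/3.
P''(w) = 6w + 1. P''(-2/3) = -3 < 0 ⇒ local maximum; P''(1/3) = 3 > 0 ⇒ local minimum.
So the local maximum value is P(-2/3) = -44/27.

-2/3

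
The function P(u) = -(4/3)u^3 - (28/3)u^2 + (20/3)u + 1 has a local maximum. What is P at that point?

P'(u) = -4u^2 - (56/3)u + 20/3 = 0 at u = -5, 1/3.
Second-derivative test with P''(u) = -8u - 56/3: P''(-5) = 64/3 > 0 ⇒ local minimum; P''(1/3) = -64/3 < 0 ⇒ local maximum.
So the local maximum value is P(1/3) = 173/81.

173/81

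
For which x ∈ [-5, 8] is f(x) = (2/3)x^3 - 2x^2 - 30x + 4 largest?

-3

f'(x) = 2x^2 - 4x - 30, which vanishes at x = -3 and x = 5.
Candidates: f(-5) = 62/3; f(-3) = 58; f(5) = -338/3; f(8) = -68/3.
So the maximum is f(-3) = 58.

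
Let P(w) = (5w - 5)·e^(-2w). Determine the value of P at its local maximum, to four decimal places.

0.1245

By the product rule, P'(w) = (-10w + 15)·e^(-2w). Since e^(-2w) > 0, the only critical point is w = 3/2.
P''(3/2) has the same sign as -10 < 0, so this is a local maximum.
P(3/2) = (5/2)·e^(-3) ≈ 0.1245.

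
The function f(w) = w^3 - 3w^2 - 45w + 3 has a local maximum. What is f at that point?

f'(w) = 3w^2 - 6w - 45 = 0 at w = -3, 5.
Second-derivative test with f''(w) = 6w - 6: f''(-3) = -24 < 0 ⇒ local maximum; f''(5) = 24 > 0 ⇒ local minimum.
Thus f has its local maximum at w = -3, with value 84.

84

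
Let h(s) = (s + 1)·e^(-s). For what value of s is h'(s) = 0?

0

By the product rule, h'(s) = (-s)·e^(-s). Since e^(-s) > 0, the only critical point is s = 0.
h''(0) has the same sign as -1 < 0, so this is a local maximum.
h(0) = (1)·e^(0) ≈ 1.0000.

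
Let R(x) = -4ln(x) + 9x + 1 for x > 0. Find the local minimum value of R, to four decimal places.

R'(x) = -4/x + 9 = 0 gives x = 4/9.
R''(x) = 4/x², which is positive for x > 0, so this is a local minimum.
R(4/9) = -4·ln(4/9) + 4 + 1 ≈ 8.2437.

8.2437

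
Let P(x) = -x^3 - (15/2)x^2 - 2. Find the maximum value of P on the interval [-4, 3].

-2

Differentiating, P'(x) = -3x^2 - 15x; whose only zero in [-4, 3] is x = 0.
Candidates: P(-4) = -58; P(0) = -2; P(3) = -193/2.
Hence the absolute maximum is -2 at x = 0.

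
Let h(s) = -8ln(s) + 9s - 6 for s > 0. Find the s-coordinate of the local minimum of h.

h'(s) = -8/s + 9 = 0 gives s = 8/9.
h''(s) = 8/s², which is positive for s > 0, so this is a local minimum.
h(8/9) = -8·ln(8/9) + 8 - 6 ≈ 2.9423.

8/9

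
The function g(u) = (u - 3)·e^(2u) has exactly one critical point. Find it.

By the product rule, g'(u) = (2u - 5)·e^(2u). Since e^(2u) > 0, the only critical point is u = 5/2.
g''(5/2) has the same sign as 2 > 0, so this is a local minimum.
g(5/2) = (-1/2)·e^(5) ≈ -74.2066.

5/2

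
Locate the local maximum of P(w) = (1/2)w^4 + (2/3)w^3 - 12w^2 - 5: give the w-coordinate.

P'(w) = 2w^3 + 2w^2 - 24w = 0 at w = -4, 0, 3.
Since P''(w) = 6w^2 + 4w - 24, we get P''(-4) = 56 > 0 ⇒ local minimum; P''(0) = -24 < 0 ⇒ local maximum; P''(3) = 42 > 0 ⇒ local minimum.
So the local maximum value is P(0) = -5.

0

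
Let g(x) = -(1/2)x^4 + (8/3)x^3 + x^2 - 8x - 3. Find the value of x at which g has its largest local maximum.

g'(x) = -2x^3 + 8x^2 + 2x - 8. Setting g'(x) = 0 gives x ∈ {-1, 1, 4}.
g''(x) = -6x^2 + 16x + 2. g''(-1) = -20 < 0 ⇒ local maximum; g''(1) = 12 > 0 ⇒ local minimum; g''(4) = -30 < 0 ⇒ local maximum.
Thus g has its largest local maximum at x = 4, with value 71/3.

4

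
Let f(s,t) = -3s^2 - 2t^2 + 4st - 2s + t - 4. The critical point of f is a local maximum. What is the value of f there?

∂f/∂s = -6s + 4t - 2 = 0 and ∂f/∂t = 4s - 4t + 1 = 0, so (s, t) = (-1/2, -1/4).
The Hessian has f_{ss} = -6, f_{tt} = -4, f_{st} = 4, giving D = 8 > 0 with f_{ss} < 0, so the point is a local maximum.
f(-1/2, -1/4) = -29/8.

-29/8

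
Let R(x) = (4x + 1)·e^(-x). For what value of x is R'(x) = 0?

3/4

R'(x) = 4·e^(-x) + (4x + 1)·(-1)·e^(-x) = (-4x + 3)·e^(-x). Since e^(-x) > 0, the only critical point is x = 3/4.
R''(3/4) has the same sign as -4 < 0, so this is a local maximum.
R(3/4) = (4)·e^(-3/4) ≈ 1.8895.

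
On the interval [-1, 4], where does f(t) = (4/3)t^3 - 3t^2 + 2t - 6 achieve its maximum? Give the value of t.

4

f'(t) = 4t^2 - 6t + 2, which vanishes at t = 1/2 and t = 1.
Compare values at every candidate in [-1, 4]: f(-1) = -37/3; f(1/2) = -67/12; f(1) = -17/3; f(4) = 118/3.
So the maximum is f(4) = 118/3.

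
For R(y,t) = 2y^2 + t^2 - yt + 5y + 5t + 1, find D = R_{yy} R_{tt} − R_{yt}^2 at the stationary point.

7

∂R/∂y = 4y - t + 5 = 0 and ∂R/∂t = -y + 2t + 5 = 0, so (y, t) = (-15/7, -25/7).
The Hessian has R_{yy} = 4, R_{tt} = 2, R_{yt} = -1, giving D = 7 > 0 with R_{yy} > 0, so the point is a local minimum.
D = (4)·(2) − (-1)^2 = 7.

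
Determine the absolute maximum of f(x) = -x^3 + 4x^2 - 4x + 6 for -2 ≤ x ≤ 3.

Differentiating, f'(x) = -3x^2 + 8x - 4; which vanishes at x = 2/3 and x = 2.
Compare values at every candidate in [-2, 3]: f(-2) = 38; f(2/3) = 130/27; f(2) = 6; f(3) = 3.
The maximum over the interval is 38, attained at x = -2.

38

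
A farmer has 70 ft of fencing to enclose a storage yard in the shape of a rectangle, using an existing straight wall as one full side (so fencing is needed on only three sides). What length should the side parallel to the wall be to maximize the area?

Let the sides perpendicular to the wall have length x and the parallel side y, so 2x + y = 70 and the area is A = xy = x(70 − 2x).
A'(x) = 70 − 4x = 0 gives x = 35/2, and A''(x) = −4 < 0 confirms a maximum.
Then y = 70 − 2·35/2 = 35 and A = 1225/2.

35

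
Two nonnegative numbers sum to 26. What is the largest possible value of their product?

With x + y = 26, the product is P(x) = x(26 − x).
P'(x) = 26 − 2x = 0 gives x = 13; P'' = −2 < 0, so this is the maximum.
P = 13·13 = 169.

169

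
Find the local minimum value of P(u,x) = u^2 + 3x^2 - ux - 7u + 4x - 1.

∂P/∂u = 2u - x - 7 = 0 and ∂P/∂x = -u + 6x + 4 = 0, so (u, x) = (38/11, -1/11).
The Hessian has P_{uu} = 2, P_{xx} = 6, P_{ux} = -1, giving D = 11 > 0 with P_{uu} > 0, so the point is a local minimum.
P(38/11, -1/11) = -146/11.

-146/11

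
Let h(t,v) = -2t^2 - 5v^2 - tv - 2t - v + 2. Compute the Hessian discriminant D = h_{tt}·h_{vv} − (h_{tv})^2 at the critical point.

∂h/∂t = -4t - v - 2 = 0 and ∂h/∂v = -t - 10v - 1 = 0, so (t, v) = (-19/39, -2/39).
The Hessian has h_{tt} = -4, h_{vv} = -10, h_{tv} = -1, giving D = 39 > 0 with h_{tt} < 0, so the point is a local maximum.
D = (-4)·(-10) − (-1)^2 = 39.

39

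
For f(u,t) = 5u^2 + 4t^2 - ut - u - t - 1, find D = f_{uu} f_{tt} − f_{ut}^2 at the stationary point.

∂f/∂u = 10u - t - 1 = 0 and ∂f/∂t = -u + 8t - 1 = 0, so (u, t) = (9/79, 11/79).
The Hessian has f_{uu} = 10, f_{tt} = 8, f_{ut} = -1, giving D = 79 > 0 with f_{uu} > 0, so the point is a local minimum.
D = (10)·(8) − (-1)^2 = 79.

79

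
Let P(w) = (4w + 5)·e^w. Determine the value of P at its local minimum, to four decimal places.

-0.4216

P'(w) = 4·e^w + (4w + 5)·1·e^w = (4w + 9)·e^w. Since e^w > 0, the only critical point is w = -9/4.
P''(-9/4) has the same sign as 4 > 0, so this is a local minimum.
P(-9/4) = (-4)·e^(-9/4) ≈ -0.4216.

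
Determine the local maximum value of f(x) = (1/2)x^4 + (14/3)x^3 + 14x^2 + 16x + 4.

Critical points: f'(x) = 2x^3 + 14x^2 + 28x + 16 vanishes at x = -4, -2, -1.
Second-derivative test with f''(x) = 6x^2 + 28x + 28: f''(-4) = 12 > 0 ⇒ local minimum; f''(-2) = -4 < 0 ⇒ local maximum; f''(-1) = 6 > 0 ⇒ local minimum.
So the local maximum value is f(-2) = -4/3.

-4/3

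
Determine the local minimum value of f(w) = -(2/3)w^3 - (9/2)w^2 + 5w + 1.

-319/6

Critical points: f'(w) = -2w^2 - 9w + 5 vanishes at w = -5, 1/2.
Since f''(w) = -4w - 9, we get f''(-5) = 11 > 0 ⇒ local minimum; f''(1/2) = -11 < 0 ⇒ local maximum.
Thus f has its local minimum at w = -5, with value -319/6.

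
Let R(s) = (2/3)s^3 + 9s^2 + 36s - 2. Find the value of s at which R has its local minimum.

R'(s) = 2s^2 + 18s + 36. Setting R'(s) = 0 gives s ∈ {-6, -3}.
Since R''(s) = 4s + 18, we get R''(-6) = -6 < 0 ⇒ local maximum; R''(-3) = 6 > 0 ⇒ local minimum.
The local minimum is R(-3) = -47.

-3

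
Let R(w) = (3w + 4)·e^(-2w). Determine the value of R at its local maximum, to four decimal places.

R'(w) = 3·e^(-2w) + (3w + 4)·(-2)·e^(-2w) = (-6w - 5)·e^(-2w). Since e^(-2w) > 0, the only critical point is w = -5/6.
R''(-5/6) has the same sign as -6 < 0, so this is a local maximum.
R(-5/6) = (3/2)·e^(5/3) ≈ 7.9417.

7.9417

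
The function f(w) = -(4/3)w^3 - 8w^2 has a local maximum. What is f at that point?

0

f'(w) = -4w^2 - 16w. Setting f'(w) = 0 gives w ∈ {-4, 0}.
Second-derivative test with f''(w) = -8w - 16: f''(-4) = 16 > 0 ⇒ local minimum; f''(0) = -16 < 0 ⇒ local maximum.
Thus f has its local maximum at w = 0, with value 0.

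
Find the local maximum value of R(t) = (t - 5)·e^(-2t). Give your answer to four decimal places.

R'(t) = 1·e^(-2t) + (t - 5)·(-2)·e^(-2t) = (-2t + 11)·e^(-2t). Since e^(-2t) > 0, the only critical point is t = 11/2.
R''(11/2) has the same sign as -2 < 0, so this is a local maximum.
R(11/2) = (1/2)·e^(-11) ≈ 0.0000.

0.0000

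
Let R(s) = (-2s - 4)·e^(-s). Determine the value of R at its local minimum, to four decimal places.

-5.4366

Differentiating with the product rule gives R'(s) = (2s + 2)·e^(-s). Since e^(-s) > 0, the only critical point is s = -1.
R''(-1) has the same sign as 2 > 0, so this is a local minimum.
R(-1) = (-2)·e^(1) ≈ -5.4366.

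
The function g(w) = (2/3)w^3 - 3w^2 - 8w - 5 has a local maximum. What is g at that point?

g'(w) = 2w^2 - 6w - 8 = 0 at w = -1, 4.
Second-derivative test with g''(w) = 4w - 6: g''(-1) = -10 < 0 ⇒ local maximum; g''(4) = 10 > 0 ⇒ local minimum.
Thus g has its local maximum at w = -1, with value -2/3.

-2/3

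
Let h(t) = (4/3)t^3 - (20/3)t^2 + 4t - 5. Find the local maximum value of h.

-353/81

Critical points: h'(t) = 4t^2 - (40/3)t + 4 vanishes at t = 1/3, 3.
Second-derivative test with h''(t) = 8t - 40/3: h''(1/3) = -32/3 < 0 ⇒ local maximum; h''(3) = 32/3 > 0 ⇒ local minimum.
So the local maximum value is h(1/3) = -353/81.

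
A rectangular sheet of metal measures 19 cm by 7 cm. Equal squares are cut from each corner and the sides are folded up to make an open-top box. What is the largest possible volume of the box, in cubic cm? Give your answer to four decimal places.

With cut size x, the volume is V(x) = x(19 − 2x)(7 − 2x) for 0 < x < 3.5.
V'(x) = 12x^2 − 104x + 133. Setting V'(x) = 0 gives x ≈ 1.5594 (the root in (0, 3.5)).
V''(x) = 24x − 104 is negative there, so this is the maximum; V ≈ 96.1185.

96.1185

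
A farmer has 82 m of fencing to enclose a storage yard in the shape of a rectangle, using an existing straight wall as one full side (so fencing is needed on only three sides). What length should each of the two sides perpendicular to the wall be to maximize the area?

41/2

Let the sides perpendicular to the wall have length x and the parallel side y, so 2x + y = 82 and the area is A = xy = x(82 − 2x).
A'(x) = 82 − 4x = 0 gives x = 41/2, and A''(x) = −4 < 0 confirms a maximum.
Then y = 82 − 2·41/2 = 41 and A = 1681/2.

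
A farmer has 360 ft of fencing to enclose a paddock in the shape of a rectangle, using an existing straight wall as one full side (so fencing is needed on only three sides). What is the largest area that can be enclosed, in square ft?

16200

Let the sides perpendicular to the wall have length x and the parallel side y, so 2x + y = 360 and the area is A = xy = x(360 − 2x).
A'(x) = 360 − 4x = 0 gives x = 90, and A''(x) = −4 < 0 confirms a maximum.
Then y = 360 − 2·90 = 180 and A = 16200.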